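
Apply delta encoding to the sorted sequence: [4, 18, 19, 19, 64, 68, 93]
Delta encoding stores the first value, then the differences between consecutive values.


First value: 4
Deltas:
  18 - 4 = 14
  19 - 18 = 1
  19 - 19 = 0
  64 - 19 = 45
  68 - 64 = 4
  93 - 68 = 25


Delta encoded: [4, 14, 1, 0, 45, 4, 25]


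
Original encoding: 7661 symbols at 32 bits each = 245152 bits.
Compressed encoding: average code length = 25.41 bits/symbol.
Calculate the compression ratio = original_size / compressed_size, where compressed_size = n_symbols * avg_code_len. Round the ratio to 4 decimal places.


original_size = n_symbols * orig_bits = 7661 * 32 = 245152 bits
compressed_size = n_symbols * avg_code_len = 7661 * 25.41 = 194666.01 bits
ratio = original_size / compressed_size = 245152 / 194666.01 = 1.2593

Compression ratio = 1.2593


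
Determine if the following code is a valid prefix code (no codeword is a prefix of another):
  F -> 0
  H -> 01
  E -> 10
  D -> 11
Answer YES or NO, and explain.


Checking each pair (does one codeword prefix another?):
  F='0' vs H='01': prefix -- VIOLATION

NO -- this is NOT a valid prefix code. F (0) is a prefix of H (01).


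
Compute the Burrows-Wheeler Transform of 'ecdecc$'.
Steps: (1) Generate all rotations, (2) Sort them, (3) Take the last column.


Rotations (sorted):
  0: $ecdecc -> last char: c
  1: c$ecdec -> last char: c
  2: cc$ecde -> last char: e
  3: cdecc$e -> last char: e
  4: decc$ec -> last char: c
  5: ecc$ecd -> last char: d
  6: ecdecc$ -> last char: $


BWT = cceecd$


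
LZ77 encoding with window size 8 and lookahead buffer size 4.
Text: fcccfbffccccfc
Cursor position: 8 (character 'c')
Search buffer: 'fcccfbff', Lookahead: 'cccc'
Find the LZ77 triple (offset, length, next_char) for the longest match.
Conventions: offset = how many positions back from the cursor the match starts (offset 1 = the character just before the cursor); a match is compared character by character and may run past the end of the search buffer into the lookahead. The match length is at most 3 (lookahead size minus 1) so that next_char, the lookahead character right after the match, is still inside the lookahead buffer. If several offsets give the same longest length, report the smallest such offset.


Try each offset into the search buffer:
  offset=1 (pos 7, char 'f'): match length 0
  offset=2 (pos 6, char 'f'): match length 0
  offset=3 (pos 5, char 'b'): match length 0
  offset=4 (pos 4, char 'f'): match length 0
  offset=5 (pos 3, char 'c'): match length 1
  offset=6 (pos 2, char 'c'): match length 2
  offset=7 (pos 1, char 'c'): match length 3
  offset=8 (pos 0, char 'f'): match length 0
Longest match has length 3 at offset 7.
next_char = character at position 8 + 3 = 11 -> 'c'

Best match: offset=7, length=3 (matching 'ccc' starting at position 1)
LZ77 triple: (7, 3, 'c')


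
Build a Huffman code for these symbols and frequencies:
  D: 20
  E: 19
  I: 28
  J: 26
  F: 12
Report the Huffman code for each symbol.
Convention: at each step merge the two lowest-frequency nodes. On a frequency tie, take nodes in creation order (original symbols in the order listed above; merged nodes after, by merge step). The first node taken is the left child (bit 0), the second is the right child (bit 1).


Huffman tree construction:
Step 1: Merge F(12) + E(19) = 31
Step 2: Merge D(20) + J(26) = 46
Step 3: Merge I(28) + (F+E)(31) = 59
Step 4: Merge (D+J)(46) + (I+(F+E))(59) = 105
Read each symbol's code off the tree from the root (left child = 0, right child = 1).

Codes:
  D: 00 (length 2)
  E: 111 (length 3)
  I: 10 (length 2)
  J: 01 (length 2)
  F: 110 (length 3)
Average code length: 241/105 = 2.2952 bits/symbol


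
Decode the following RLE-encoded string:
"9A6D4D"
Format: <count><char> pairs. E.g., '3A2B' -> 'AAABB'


Expanding each <count><char> pair:
  9A -> 'AAAAAAAAA'
  6D -> 'DDDDDD'
  4D -> 'DDDD'

Decoded = AAAAAAAAADDDDDDDDDD


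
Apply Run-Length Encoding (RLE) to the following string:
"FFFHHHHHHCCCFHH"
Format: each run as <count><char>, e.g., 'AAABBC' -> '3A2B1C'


Scanning runs left to right:
  i=0: run of 'F' x 3 -> '3F'
  i=3: run of 'H' x 6 -> '6H'
  i=9: run of 'C' x 3 -> '3C'
  i=12: run of 'F' x 1 -> '1F'
  i=13: run of 'H' x 2 -> '2H'

RLE = 3F6H3C1F2H


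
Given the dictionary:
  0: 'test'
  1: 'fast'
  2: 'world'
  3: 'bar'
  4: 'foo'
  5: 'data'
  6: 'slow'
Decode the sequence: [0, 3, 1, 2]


Look up each index in the dictionary:
  0 -> 'test'
  3 -> 'bar'
  1 -> 'fast'
  2 -> 'world'

Decoded: "test bar fast world"


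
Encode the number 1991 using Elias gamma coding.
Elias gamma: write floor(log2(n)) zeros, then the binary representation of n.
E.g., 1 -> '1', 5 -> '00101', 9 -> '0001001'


num_bits = floor(log2(1991)) + 1 = 11
leading_zeros = num_bits - 1 = 10
binary(1991) = 11111000111

Elias gamma(1991) = '0000000000' + '11111000111' = 000000000011111000111 (21 bits)


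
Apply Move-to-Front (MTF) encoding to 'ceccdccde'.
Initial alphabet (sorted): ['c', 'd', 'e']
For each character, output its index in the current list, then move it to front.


MTF encoding:
'c': index 0 in ['c', 'd', 'e'] -> ['c', 'd', 'e']
'e': index 2 in ['c', 'd', 'e'] -> ['e', 'c', 'd']
'c': index 1 in ['e', 'c', 'd'] -> ['c', 'e', 'd']
'c': index 0 in ['c', 'e', 'd'] -> ['c', 'e', 'd']
'd': index 2 in ['c', 'e', 'd'] -> ['d', 'c', 'e']
'c': index 1 in ['d', 'c', 'e'] -> ['c', 'd', 'e']
'c': index 0 in ['c', 'd', 'e'] -> ['c', 'd', 'e']
'd': index 1 in ['c', 'd', 'e'] -> ['d', 'c', 'e']
'e': index 2 in ['d', 'c', 'e'] -> ['e', 'd', 'c']


Output: [0, 2, 1, 0, 2, 1, 0, 1, 2]


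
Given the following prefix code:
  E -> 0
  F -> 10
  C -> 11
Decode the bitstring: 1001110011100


Decoding step by step:
Bits 10 -> F
Bits 0 -> E
Bits 11 -> C
Bits 10 -> F
Bits 0 -> E
Bits 11 -> C
Bits 10 -> F
Bits 0 -> E


Decoded message: FECFECFE


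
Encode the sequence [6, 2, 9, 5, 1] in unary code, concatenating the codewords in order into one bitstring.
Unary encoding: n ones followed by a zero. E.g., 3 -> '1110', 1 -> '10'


Encode each number as n ones followed by a terminating 0:
  6 -> 1111110 (7 bits)
  2 -> 110 (3 bits)
  9 -> 1111111110 (10 bits)
  5 -> 111110 (6 bits)
  1 -> 10 (2 bits)
Total length = 7 + 3 + 10 + 6 + 2 = 28 bits.

Unary([6, 2, 9, 5, 1]) = 1111110110111111111011111010 (28 bits)


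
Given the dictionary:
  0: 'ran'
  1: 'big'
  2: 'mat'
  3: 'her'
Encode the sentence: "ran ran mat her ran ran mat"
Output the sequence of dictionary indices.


Look up each word in the dictionary:
  'ran' -> 0
  'ran' -> 0
  'mat' -> 2
  'her' -> 3
  'ran' -> 0
  'ran' -> 0
  'mat' -> 2

Encoded: [0, 0, 2, 3, 0, 0, 2]


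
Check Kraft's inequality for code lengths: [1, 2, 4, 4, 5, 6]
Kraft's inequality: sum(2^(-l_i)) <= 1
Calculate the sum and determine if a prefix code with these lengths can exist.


Sum = 2^(-1) + 2^(-2) + 2^(-4) + 2^(-4) + 2^(-5) + 2^(-6)
    = 0.5 + 0.25 + 0.0625 + 0.0625 + 0.03125 + 0.015625
    = 59/64 = 0.921875
Since 0.921875 <= 1, Kraft's inequality IS satisfied.
A prefix code with these lengths CAN exist.

Kraft sum = 0.921875. Satisfied.


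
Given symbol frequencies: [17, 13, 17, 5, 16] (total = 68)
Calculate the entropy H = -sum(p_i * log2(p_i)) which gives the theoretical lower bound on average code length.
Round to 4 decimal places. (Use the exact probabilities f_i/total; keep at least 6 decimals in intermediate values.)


Per-symbol terms -p_i * log2(p_i) with p_i = f_i/68:
  p = 17/68 = 0.250000: log2(p) = -2.000000, -p*log2(p) = 0.500000
  p = 13/68 = 0.191176: log2(p) = -2.387023, -p*log2(p) = 0.456343
  p = 17/68 = 0.250000: log2(p) = -2.000000, -p*log2(p) = 0.500000
  p = 5/68 = 0.073529: log2(p) = -3.765535, -p*log2(p) = 0.276878
  p = 16/68 = 0.235294: log2(p) = -2.087463, -p*log2(p) = 0.491168
H = 0.500000 + 0.456343 + 0.500000 + 0.276878 + 0.491168 = 2.224389

H = 2.2244 bits/symbol


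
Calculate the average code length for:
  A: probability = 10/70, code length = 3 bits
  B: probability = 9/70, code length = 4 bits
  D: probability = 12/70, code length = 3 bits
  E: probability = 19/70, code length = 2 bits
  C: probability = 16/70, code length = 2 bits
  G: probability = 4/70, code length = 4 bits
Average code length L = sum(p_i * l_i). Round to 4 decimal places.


Weighted contributions p_i * l_i:
  A: (10/70) * 3 = 30/70
  B: (9/70) * 4 = 36/70
  D: (12/70) * 3 = 36/70
  E: (19/70) * 2 = 38/70
  C: (16/70) * 2 = 32/70
  G: (4/70) * 4 = 16/70
Sum = (30 + 36 + 36 + 38 + 32 + 16)/70 = 188/70

L = 188/70 = 2.6857 bits/symbol


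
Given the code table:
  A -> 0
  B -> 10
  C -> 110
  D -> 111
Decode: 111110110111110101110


Decoding:
111 -> D
110 -> C
110 -> C
111 -> D
110 -> C
10 -> B
111 -> D
0 -> A


Result: DCCDCBDA


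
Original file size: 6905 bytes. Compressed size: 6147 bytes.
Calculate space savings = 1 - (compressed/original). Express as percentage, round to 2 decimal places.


ratio = compressed/original = 6147/6905 = 0.890224
savings = 1 - ratio = 1 - 0.890224 = 0.109776
as a percentage: 0.109776 * 100 = 10.98%

Space savings = 1 - 6147/6905 = 10.98%


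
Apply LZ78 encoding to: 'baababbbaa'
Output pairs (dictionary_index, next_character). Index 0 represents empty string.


LZ78 encoding steps:
Dictionary: {0: ''}
Step 1: w='' (idx 0), next='b' -> output (0, 'b'), add 'b' as idx 1
Step 2: w='' (idx 0), next='a' -> output (0, 'a'), add 'a' as idx 2
Step 3: w='a' (idx 2), next='b' -> output (2, 'b'), add 'ab' as idx 3
Step 4: w='ab' (idx 3), next='b' -> output (3, 'b'), add 'abb' as idx 4
Step 5: w='b' (idx 1), next='a' -> output (1, 'a'), add 'ba' as idx 5
Step 6: w='a' (idx 2), end of input -> output (2, '')


Encoded: [(0, 'b'), (0, 'a'), (2, 'b'), (3, 'b'), (1, 'a'), (2, '')]


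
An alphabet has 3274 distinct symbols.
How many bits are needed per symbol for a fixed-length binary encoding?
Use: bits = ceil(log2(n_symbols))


log2(3274) = 11.6768
Bracket: 2^11 = 2048 < 3274 <= 2^12 = 4096
So ceil(log2(3274)) = 12

bits = ceil(log2(3274)) = ceil(11.6768) = 12 bits


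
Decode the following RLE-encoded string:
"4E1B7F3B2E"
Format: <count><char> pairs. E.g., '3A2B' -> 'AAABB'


Expanding each <count><char> pair:
  4E -> 'EEEE'
  1B -> 'B'
  7F -> 'FFFFFFF'
  3B -> 'BBB'
  2E -> 'EE'

Decoded = EEEEBFFFFFFFBBBEE


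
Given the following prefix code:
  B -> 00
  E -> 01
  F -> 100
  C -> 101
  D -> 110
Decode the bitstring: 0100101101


Decoding step by step:
Bits 01 -> E
Bits 00 -> B
Bits 101 -> C
Bits 101 -> C


Decoded message: EBCC


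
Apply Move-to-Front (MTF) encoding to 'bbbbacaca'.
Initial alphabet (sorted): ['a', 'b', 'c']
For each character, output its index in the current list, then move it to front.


MTF encoding:
'b': index 1 in ['a', 'b', 'c'] -> ['b', 'a', 'c']
'b': index 0 in ['b', 'a', 'c'] -> ['b', 'a', 'c']
'b': index 0 in ['b', 'a', 'c'] -> ['b', 'a', 'c']
'b': index 0 in ['b', 'a', 'c'] -> ['b', 'a', 'c']
'a': index 1 in ['b', 'a', 'c'] -> ['a', 'b', 'c']
'c': index 2 in ['a', 'b', 'c'] -> ['c', 'a', 'b']
'a': index 1 in ['c', 'a', 'b'] -> ['a', 'c', 'b']
'c': index 1 in ['a', 'c', 'b'] -> ['c', 'a', 'b']
'a': index 1 in ['c', 'a', 'b'] -> ['a', 'c', 'b']


Output: [1, 0, 0, 0, 1, 2, 1, 1, 1]


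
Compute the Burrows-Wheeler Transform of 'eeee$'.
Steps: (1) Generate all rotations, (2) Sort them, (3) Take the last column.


Rotations (sorted):
  0: $eeee -> last char: e
  1: e$eee -> last char: e
  2: ee$ee -> last char: e
  3: eee$e -> last char: e
  4: eeee$ -> last char: $


BWT = eeee$


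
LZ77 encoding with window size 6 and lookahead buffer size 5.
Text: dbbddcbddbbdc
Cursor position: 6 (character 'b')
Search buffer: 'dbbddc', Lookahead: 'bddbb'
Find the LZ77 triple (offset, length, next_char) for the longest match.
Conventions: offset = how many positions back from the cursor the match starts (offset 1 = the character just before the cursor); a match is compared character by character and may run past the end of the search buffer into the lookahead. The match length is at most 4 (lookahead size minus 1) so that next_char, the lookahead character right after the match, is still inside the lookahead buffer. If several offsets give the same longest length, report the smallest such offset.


Try each offset into the search buffer:
  offset=1 (pos 5, char 'c'): match length 0
  offset=2 (pos 4, char 'd'): match length 0
  offset=3 (pos 3, char 'd'): match length 0
  offset=4 (pos 2, char 'b'): match length 3
  offset=5 (pos 1, char 'b'): match length 1
  offset=6 (pos 0, char 'd'): match length 0
Longest match has length 3 at offset 4.
next_char = character at position 6 + 3 = 9 -> 'b'

Best match: offset=4, length=3 (matching 'bdd' starting at position 2)
LZ77 triple: (4, 3, 'b')


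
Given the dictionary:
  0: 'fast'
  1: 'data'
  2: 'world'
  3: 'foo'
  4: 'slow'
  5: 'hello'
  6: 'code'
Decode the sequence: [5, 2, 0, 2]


Look up each index in the dictionary:
  5 -> 'hello'
  2 -> 'world'
  0 -> 'fast'
  2 -> 'world'

Decoded: "hello world fast world"


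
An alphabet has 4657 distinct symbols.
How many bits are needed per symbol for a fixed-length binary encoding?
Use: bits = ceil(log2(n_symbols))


log2(4657) = 12.1852
Bracket: 2^12 = 4096 < 4657 <= 2^13 = 8192
So ceil(log2(4657)) = 13

bits = ceil(log2(4657)) = ceil(12.1852) = 13 bits


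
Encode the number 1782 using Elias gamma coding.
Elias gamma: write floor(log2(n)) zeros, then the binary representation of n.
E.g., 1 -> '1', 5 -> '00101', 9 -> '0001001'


num_bits = floor(log2(1782)) + 1 = 11
leading_zeros = num_bits - 1 = 10
binary(1782) = 11011110110

Elias gamma(1782) = '0000000000' + '11011110110' = 000000000011011110110 (21 bits)


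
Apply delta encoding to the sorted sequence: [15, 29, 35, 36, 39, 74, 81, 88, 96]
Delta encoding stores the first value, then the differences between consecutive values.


First value: 15
Deltas:
  29 - 15 = 14
  35 - 29 = 6
  36 - 35 = 1
  39 - 36 = 3
  74 - 39 = 35
  81 - 74 = 7
  88 - 81 = 7
  96 - 88 = 8


Delta encoded: [15, 14, 6, 1, 3, 35, 7, 7, 8]


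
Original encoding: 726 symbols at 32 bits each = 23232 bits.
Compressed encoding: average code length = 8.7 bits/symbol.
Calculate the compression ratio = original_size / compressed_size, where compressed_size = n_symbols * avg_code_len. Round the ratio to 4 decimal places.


original_size = n_symbols * orig_bits = 726 * 32 = 23232 bits
compressed_size = n_symbols * avg_code_len = 726 * 8.7 = 6316.2 bits
ratio = original_size / compressed_size = 23232 / 6316.2 = 3.6782

Compression ratio = 3.6782


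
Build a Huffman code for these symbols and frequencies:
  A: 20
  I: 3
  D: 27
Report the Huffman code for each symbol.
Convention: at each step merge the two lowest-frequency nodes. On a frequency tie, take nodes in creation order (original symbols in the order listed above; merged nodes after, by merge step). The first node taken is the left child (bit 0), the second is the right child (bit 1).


Huffman tree construction:
Step 1: Merge I(3) + A(20) = 23
Step 2: Merge (I+A)(23) + D(27) = 50
Read each symbol's code off the tree from the root (left child = 0, right child = 1).

Codes:
  A: 01 (length 2)
  I: 00 (length 2)
  D: 1 (length 1)
Average code length: 73/50 = 1.4600 bits/symbol


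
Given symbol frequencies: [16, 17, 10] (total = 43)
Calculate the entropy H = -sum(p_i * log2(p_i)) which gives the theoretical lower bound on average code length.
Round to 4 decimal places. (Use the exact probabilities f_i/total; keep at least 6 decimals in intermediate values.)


Per-symbol terms -p_i * log2(p_i) with p_i = f_i/43:
  p = 16/43 = 0.372093: log2(p) = -1.426265, -p*log2(p) = 0.530703
  p = 17/43 = 0.395349: log2(p) = -1.338802, -p*log2(p) = 0.529294
  p = 10/43 = 0.232558: log2(p) = -2.104337, -p*log2(p) = 0.489381
H = 0.530703 + 0.529294 + 0.489381 = 1.549378

H = 1.5494 bits/symbol


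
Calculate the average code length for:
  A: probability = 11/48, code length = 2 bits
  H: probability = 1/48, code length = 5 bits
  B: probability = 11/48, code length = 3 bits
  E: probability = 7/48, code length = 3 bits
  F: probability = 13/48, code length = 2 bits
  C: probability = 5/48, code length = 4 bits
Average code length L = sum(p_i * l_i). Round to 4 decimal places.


Weighted contributions p_i * l_i:
  A: (11/48) * 2 = 22/48
  H: (1/48) * 5 = 5/48
  B: (11/48) * 3 = 33/48
  E: (7/48) * 3 = 21/48
  F: (13/48) * 2 = 26/48
  C: (5/48) * 4 = 20/48
Sum = (22 + 5 + 33 + 21 + 26 + 20)/48 = 127/48

L = 127/48 = 2.6458 bits/symbol


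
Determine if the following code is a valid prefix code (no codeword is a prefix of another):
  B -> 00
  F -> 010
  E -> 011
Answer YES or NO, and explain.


Checking each pair (does one codeword prefix another?):
  B='00' vs F='010': no prefix
  B='00' vs E='011': no prefix
  F='010' vs B='00': no prefix
  F='010' vs E='011': no prefix
  E='011' vs B='00': no prefix
  E='011' vs F='010': no prefix
No violation found over all pairs.

YES -- this is a valid prefix code. No codeword is a prefix of any other codeword.


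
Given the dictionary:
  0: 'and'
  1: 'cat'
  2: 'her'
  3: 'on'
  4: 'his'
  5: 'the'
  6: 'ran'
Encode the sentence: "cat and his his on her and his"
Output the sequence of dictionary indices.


Look up each word in the dictionary:
  'cat' -> 1
  'and' -> 0
  'his' -> 4
  'his' -> 4
  'on' -> 3
  'her' -> 2
  'and' -> 0
  'his' -> 4

Encoded: [1, 0, 4, 4, 3, 2, 0, 4]


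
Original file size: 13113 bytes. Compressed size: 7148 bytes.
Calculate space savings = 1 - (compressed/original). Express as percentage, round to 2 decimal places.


ratio = compressed/original = 7148/13113 = 0.545108
savings = 1 - ratio = 1 - 0.545108 = 0.454892
as a percentage: 0.454892 * 100 = 45.49%

Space savings = 1 - 7148/13113 = 45.49%


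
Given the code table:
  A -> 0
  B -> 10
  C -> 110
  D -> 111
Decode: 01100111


Decoding:
0 -> A
110 -> C
0 -> A
111 -> D


Result: ACAD


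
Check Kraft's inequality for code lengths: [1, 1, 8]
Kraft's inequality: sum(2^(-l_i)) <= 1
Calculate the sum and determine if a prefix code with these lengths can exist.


Sum = 2^(-1) + 2^(-1) + 2^(-8)
    = 0.5 + 0.5 + 0.00390625
    = 257/256 = 1.00390625
Since 1.00390625 > 1, Kraft's inequality is NOT satisfied.
A prefix code with these lengths CANNOT exist.

Kraft sum = 1.00390625. Not satisfied.


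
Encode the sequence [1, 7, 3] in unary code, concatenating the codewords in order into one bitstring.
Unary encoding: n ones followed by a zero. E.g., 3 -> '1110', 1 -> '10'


Encode each number as n ones followed by a terminating 0:
  1 -> 10 (2 bits)
  7 -> 11111110 (8 bits)
  3 -> 1110 (4 bits)
Total length = 2 + 8 + 4 = 14 bits.

Unary([1, 7, 3]) = 10111111101110 (14 bits)


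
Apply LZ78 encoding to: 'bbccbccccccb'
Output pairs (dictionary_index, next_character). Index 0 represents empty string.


LZ78 encoding steps:
Dictionary: {0: ''}
Step 1: w='' (idx 0), next='b' -> output (0, 'b'), add 'b' as idx 1
Step 2: w='b' (idx 1), next='c' -> output (1, 'c'), add 'bc' as idx 2
Step 3: w='' (idx 0), next='c' -> output (0, 'c'), add 'c' as idx 3
Step 4: w='bc' (idx 2), next='c' -> output (2, 'c'), add 'bcc' as idx 4
Step 5: w='c' (idx 3), next='c' -> output (3, 'c'), add 'cc' as idx 5
Step 6: w='cc' (idx 5), next='b' -> output (5, 'b'), add 'ccb' as idx 6


Encoded: [(0, 'b'), (1, 'c'), (0, 'c'), (2, 'c'), (3, 'c'), (5, 'b')]


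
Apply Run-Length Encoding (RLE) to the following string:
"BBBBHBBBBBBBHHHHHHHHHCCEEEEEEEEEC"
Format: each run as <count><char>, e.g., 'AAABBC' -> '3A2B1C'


Scanning runs left to right:
  i=0: run of 'B' x 4 -> '4B'
  i=4: run of 'H' x 1 -> '1H'
  i=5: run of 'B' x 7 -> '7B'
  i=12: run of 'H' x 9 -> '9H'
  i=21: run of 'C' x 2 -> '2C'
  i=23: run of 'E' x 9 -> '9E'
  i=32: run of 'C' x 1 -> '1C'

RLE = 4B1H7B9H2C9E1C


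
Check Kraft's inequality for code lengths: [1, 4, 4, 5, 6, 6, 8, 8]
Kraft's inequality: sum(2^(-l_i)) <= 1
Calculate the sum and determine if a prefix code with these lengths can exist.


Sum = 2^(-1) + 2^(-4) + 2^(-4) + 2^(-5) + 2^(-6) + 2^(-6) + 2^(-8) + 2^(-8)
    = 0.5 + 0.0625 + 0.0625 + 0.03125 + 0.015625 + 0.015625 + 0.00390625 + 0.00390625
    = 178/256 = 0.6953125
Since 0.6953125 <= 1, Kraft's inequality IS satisfied.
A prefix code with these lengths CAN exist.

Kraft sum = 0.6953125. Satisfied.


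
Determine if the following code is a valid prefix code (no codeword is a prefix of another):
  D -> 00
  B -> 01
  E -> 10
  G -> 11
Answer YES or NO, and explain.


Checking each pair (does one codeword prefix another?):
  D='00' vs B='01': no prefix
  D='00' vs E='10': no prefix
  D='00' vs G='11': no prefix
  B='01' vs D='00': no prefix
  B='01' vs E='10': no prefix
  B='01' vs G='11': no prefix
  E='10' vs D='00': no prefix
  E='10' vs B='01': no prefix
  E='10' vs G='11': no prefix
  G='11' vs D='00': no prefix
  G='11' vs B='01': no prefix
  G='11' vs E='10': no prefix
No violation found over all pairs.

YES -- this is a valid prefix code. No codeword is a prefix of any other codeword.


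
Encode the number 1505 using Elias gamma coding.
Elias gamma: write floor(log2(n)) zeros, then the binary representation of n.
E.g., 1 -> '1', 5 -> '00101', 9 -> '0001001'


num_bits = floor(log2(1505)) + 1 = 11
leading_zeros = num_bits - 1 = 10
binary(1505) = 10111100001

Elias gamma(1505) = '0000000000' + '10111100001' = 000000000010111100001 (21 bits)


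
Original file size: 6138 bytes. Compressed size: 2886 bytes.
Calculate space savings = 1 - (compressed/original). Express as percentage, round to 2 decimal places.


ratio = compressed/original = 2886/6138 = 0.470186
savings = 1 - ratio = 1 - 0.470186 = 0.529814
as a percentage: 0.529814 * 100 = 52.98%

Space savings = 1 - 2886/6138 = 52.98%


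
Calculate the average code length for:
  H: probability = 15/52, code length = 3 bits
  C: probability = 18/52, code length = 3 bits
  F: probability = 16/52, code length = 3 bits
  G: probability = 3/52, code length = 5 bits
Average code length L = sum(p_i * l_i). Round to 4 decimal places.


Weighted contributions p_i * l_i:
  H: (15/52) * 3 = 45/52
  C: (18/52) * 3 = 54/52
  F: (16/52) * 3 = 48/52
  G: (3/52) * 5 = 15/52
Sum = (45 + 54 + 48 + 15)/52 = 162/52

L = 162/52 = 3.1154 bits/symbol


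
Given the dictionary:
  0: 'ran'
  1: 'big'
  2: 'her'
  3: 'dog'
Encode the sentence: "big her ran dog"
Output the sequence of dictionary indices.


Look up each word in the dictionary:
  'big' -> 1
  'her' -> 2
  'ran' -> 0
  'dog' -> 3

Encoded: [1, 2, 0, 3]


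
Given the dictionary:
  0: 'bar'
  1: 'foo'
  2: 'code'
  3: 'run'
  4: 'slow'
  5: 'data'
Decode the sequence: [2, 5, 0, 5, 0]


Look up each index in the dictionary:
  2 -> 'code'
  5 -> 'data'
  0 -> 'bar'
  5 -> 'data'
  0 -> 'bar'

Decoded: "code data bar data bar"


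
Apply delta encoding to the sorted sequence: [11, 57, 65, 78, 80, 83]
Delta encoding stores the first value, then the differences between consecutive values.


First value: 11
Deltas:
  57 - 11 = 46
  65 - 57 = 8
  78 - 65 = 13
  80 - 78 = 2
  83 - 80 = 3


Delta encoded: [11, 46, 8, 13, 2, 3]


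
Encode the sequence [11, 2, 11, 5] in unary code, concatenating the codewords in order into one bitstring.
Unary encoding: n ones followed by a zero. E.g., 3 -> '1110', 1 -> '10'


Encode each number as n ones followed by a terminating 0:
  11 -> 111111111110 (12 bits)
  2 -> 110 (3 bits)
  11 -> 111111111110 (12 bits)
  5 -> 111110 (6 bits)
Total length = 12 + 3 + 12 + 6 = 33 bits.

Unary([11, 2, 11, 5]) = 111111111110110111111111110111110 (33 bits)


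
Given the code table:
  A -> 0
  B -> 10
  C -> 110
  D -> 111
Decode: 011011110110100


Decoding:
0 -> A
110 -> C
111 -> D
10 -> B
110 -> C
10 -> B
0 -> A


Result: ACDBCBA


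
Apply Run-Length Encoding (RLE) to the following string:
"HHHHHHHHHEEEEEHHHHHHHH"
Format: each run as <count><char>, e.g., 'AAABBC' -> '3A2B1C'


Scanning runs left to right:
  i=0: run of 'H' x 9 -> '9H'
  i=9: run of 'E' x 5 -> '5E'
  i=14: run of 'H' x 8 -> '8H'

RLE = 9H5E8H


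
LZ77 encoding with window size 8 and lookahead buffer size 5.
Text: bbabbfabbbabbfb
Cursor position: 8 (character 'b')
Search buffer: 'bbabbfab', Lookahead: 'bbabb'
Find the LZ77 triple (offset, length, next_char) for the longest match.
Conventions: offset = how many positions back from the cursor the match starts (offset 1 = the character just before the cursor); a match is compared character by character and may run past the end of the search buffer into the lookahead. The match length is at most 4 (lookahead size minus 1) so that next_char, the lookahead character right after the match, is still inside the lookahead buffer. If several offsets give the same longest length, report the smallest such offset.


Try each offset into the search buffer:
  offset=1 (pos 7, char 'b'): match length 2
  offset=2 (pos 6, char 'a'): match length 0
  offset=3 (pos 5, char 'f'): match length 0
  offset=4 (pos 4, char 'b'): match length 1
  offset=5 (pos 3, char 'b'): match length 2
  offset=6 (pos 2, char 'a'): match length 0
  offset=7 (pos 1, char 'b'): match length 1
  offset=8 (pos 0, char 'b'): match length 4
Longest match has length 4 at offset 8.
next_char = character at position 8 + 4 = 12 -> 'b'

Best match: offset=8, length=4 (matching 'bbab' starting at position 0)
LZ77 triple: (8, 4, 'b')


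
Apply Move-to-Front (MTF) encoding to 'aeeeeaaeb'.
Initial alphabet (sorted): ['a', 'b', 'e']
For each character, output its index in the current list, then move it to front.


MTF encoding:
'a': index 0 in ['a', 'b', 'e'] -> ['a', 'b', 'e']
'e': index 2 in ['a', 'b', 'e'] -> ['e', 'a', 'b']
'e': index 0 in ['e', 'a', 'b'] -> ['e', 'a', 'b']
'e': index 0 in ['e', 'a', 'b'] -> ['e', 'a', 'b']
'e': index 0 in ['e', 'a', 'b'] -> ['e', 'a', 'b']
'a': index 1 in ['e', 'a', 'b'] -> ['a', 'e', 'b']
'a': index 0 in ['a', 'e', 'b'] -> ['a', 'e', 'b']
'e': index 1 in ['a', 'e', 'b'] -> ['e', 'a', 'b']
'b': index 2 in ['e', 'a', 'b'] -> ['b', 'e', 'a']


Output: [0, 2, 0, 0, 0, 1, 0, 1, 2]


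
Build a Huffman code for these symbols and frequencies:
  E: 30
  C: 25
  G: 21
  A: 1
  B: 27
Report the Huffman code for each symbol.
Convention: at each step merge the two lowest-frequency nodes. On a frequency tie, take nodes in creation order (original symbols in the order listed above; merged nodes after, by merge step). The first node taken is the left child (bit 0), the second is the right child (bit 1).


Huffman tree construction:
Step 1: Merge A(1) + G(21) = 22
Step 2: Merge (A+G)(22) + C(25) = 47
Step 3: Merge B(27) + E(30) = 57
Step 4: Merge ((A+G)+C)(47) + (B+E)(57) = 104
Read each symbol's code off the tree from the root (left child = 0, right child = 1).

Codes:
  E: 11 (length 2)
  C: 01 (length 2)
  G: 001 (length 3)
  A: 000 (length 3)
  B: 10 (length 2)
Average code length: 230/104 = 2.2115 bits/symbol


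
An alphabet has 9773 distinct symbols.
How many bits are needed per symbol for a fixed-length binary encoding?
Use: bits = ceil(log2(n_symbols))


log2(9773) = 13.2546
Bracket: 2^13 = 8192 < 9773 <= 2^14 = 16384
So ceil(log2(9773)) = 14

bits = ceil(log2(9773)) = ceil(13.2546) = 14 bits


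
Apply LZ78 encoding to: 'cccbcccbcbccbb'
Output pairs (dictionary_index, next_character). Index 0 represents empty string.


LZ78 encoding steps:
Dictionary: {0: ''}
Step 1: w='' (idx 0), next='c' -> output (0, 'c'), add 'c' as idx 1
Step 2: w='c' (idx 1), next='c' -> output (1, 'c'), add 'cc' as idx 2
Step 3: w='' (idx 0), next='b' -> output (0, 'b'), add 'b' as idx 3
Step 4: w='cc' (idx 2), next='c' -> output (2, 'c'), add 'ccc' as idx 4
Step 5: w='b' (idx 3), next='c' -> output (3, 'c'), add 'bc' as idx 5
Step 6: w='bc' (idx 5), next='c' -> output (5, 'c'), add 'bcc' as idx 6
Step 7: w='b' (idx 3), next='b' -> output (3, 'b'), add 'bb' as idx 7


Encoded: [(0, 'c'), (1, 'c'), (0, 'b'), (2, 'c'), (3, 'c'), (5, 'c'), (3, 'b')]


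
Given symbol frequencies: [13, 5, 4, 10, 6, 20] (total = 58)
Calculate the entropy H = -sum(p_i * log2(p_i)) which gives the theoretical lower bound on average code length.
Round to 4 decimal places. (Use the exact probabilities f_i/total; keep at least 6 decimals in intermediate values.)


Per-symbol terms -p_i * log2(p_i) with p_i = f_i/58:
  p = 13/58 = 0.224138: log2(p) = -2.157541, -p*log2(p) = 0.483587
  p = 5/58 = 0.086207: log2(p) = -3.536053, -p*log2(p) = 0.304832
  p = 4/58 = 0.068966: log2(p) = -3.857981, -p*log2(p) = 0.266068
  p = 10/58 = 0.172414: log2(p) = -2.536053, -p*log2(p) = 0.437251
  p = 6/58 = 0.103448: log2(p) = -3.273018, -p*log2(p) = 0.338588
  p = 20/58 = 0.344828: log2(p) = -1.536053, -p*log2(p) = 0.529673
H = 0.483587 + 0.304832 + 0.266068 + 0.437251 + 0.338588 + 0.529673 = 2.359999

H = 2.36 bits/symbol


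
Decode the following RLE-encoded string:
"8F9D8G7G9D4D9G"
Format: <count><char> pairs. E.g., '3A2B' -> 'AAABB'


Expanding each <count><char> pair:
  8F -> 'FFFFFFFF'
  9D -> 'DDDDDDDDD'
  8G -> 'GGGGGGGG'
  7G -> 'GGGGGGG'
  9D -> 'DDDDDDDDD'
  4D -> 'DDDD'
  9G -> 'GGGGGGGGG'

Decoded = FFFFFFFFDDDDDDDDDGGGGGGGGGGGGGGGDDDDDDDDDDDDDGGGGGGGGG


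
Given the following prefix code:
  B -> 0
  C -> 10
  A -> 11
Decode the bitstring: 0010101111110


Decoding step by step:
Bits 0 -> B
Bits 0 -> B
Bits 10 -> C
Bits 10 -> C
Bits 11 -> A
Bits 11 -> A
Bits 11 -> A
Bits 0 -> B


Decoded message: BBCCAAAB


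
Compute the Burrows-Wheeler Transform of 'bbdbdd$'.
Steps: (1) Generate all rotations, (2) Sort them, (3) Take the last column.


Rotations (sorted):
  0: $bbdbdd -> last char: d
  1: bbdbdd$ -> last char: $
  2: bdbdd$b -> last char: b
  3: bdd$bbd -> last char: d
  4: d$bbdbd -> last char: d
  5: dbdd$bb -> last char: b
  6: dd$bbdb -> last char: b


BWT = d$bddbb


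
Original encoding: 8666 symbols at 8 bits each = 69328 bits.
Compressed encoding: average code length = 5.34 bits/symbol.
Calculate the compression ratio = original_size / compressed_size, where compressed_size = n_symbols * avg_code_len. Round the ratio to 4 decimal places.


original_size = n_symbols * orig_bits = 8666 * 8 = 69328 bits
compressed_size = n_symbols * avg_code_len = 8666 * 5.34 = 46276.44 bits
ratio = original_size / compressed_size = 69328 / 46276.44 = 1.4981

Compression ratio = 1.4981


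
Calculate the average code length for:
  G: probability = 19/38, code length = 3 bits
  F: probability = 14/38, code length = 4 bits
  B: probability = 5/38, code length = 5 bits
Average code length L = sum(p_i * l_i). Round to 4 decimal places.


Weighted contributions p_i * l_i:
  G: (19/38) * 3 = 57/38
  F: (14/38) * 4 = 56/38
  B: (5/38) * 5 = 25/38
Sum = (57 + 56 + 25)/38 = 138/38

L = 138/38 = 3.6316 bits/symbol


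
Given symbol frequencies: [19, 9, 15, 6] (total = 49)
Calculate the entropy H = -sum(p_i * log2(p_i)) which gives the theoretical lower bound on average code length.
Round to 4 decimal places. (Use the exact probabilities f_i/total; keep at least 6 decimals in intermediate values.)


Per-symbol terms -p_i * log2(p_i) with p_i = f_i/49:
  p = 19/49 = 0.387755: log2(p) = -1.366782, -p*log2(p) = 0.529977
  p = 9/49 = 0.183673: log2(p) = -2.444785, -p*log2(p) = 0.449042
  p = 15/49 = 0.306122: log2(p) = -1.707819, -p*log2(p) = 0.522802
  p = 6/49 = 0.122449: log2(p) = -3.029747, -p*log2(p) = 0.370989
H = 0.529977 + 0.449042 + 0.522802 + 0.370989 = 1.872810

H = 1.8728 bits/symbol


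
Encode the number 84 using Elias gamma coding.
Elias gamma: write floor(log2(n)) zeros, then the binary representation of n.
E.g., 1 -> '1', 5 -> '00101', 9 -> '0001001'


num_bits = floor(log2(84)) + 1 = 7
leading_zeros = num_bits - 1 = 6
binary(84) = 1010100

Elias gamma(84) = '000000' + '1010100' = 0000001010100 (13 bits)


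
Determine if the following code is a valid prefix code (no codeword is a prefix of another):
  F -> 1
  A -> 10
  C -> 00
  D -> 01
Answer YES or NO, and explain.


Checking each pair (does one codeword prefix another?):
  F='1' vs A='10': prefix -- VIOLATION

NO -- this is NOT a valid prefix code. F (1) is a prefix of A (10).


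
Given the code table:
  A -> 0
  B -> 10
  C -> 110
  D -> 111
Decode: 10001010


Decoding:
10 -> B
0 -> A
0 -> A
10 -> B
10 -> B


Result: BAABB


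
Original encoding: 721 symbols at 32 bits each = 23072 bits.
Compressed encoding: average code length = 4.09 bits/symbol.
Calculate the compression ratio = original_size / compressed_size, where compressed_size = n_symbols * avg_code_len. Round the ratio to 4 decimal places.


original_size = n_symbols * orig_bits = 721 * 32 = 23072 bits
compressed_size = n_symbols * avg_code_len = 721 * 4.09 = 2948.89 bits
ratio = original_size / compressed_size = 23072 / 2948.89 = 7.824

Compression ratio = 7.824


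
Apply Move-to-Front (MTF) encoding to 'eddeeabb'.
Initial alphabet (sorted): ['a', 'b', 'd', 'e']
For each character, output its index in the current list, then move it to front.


MTF encoding:
'e': index 3 in ['a', 'b', 'd', 'e'] -> ['e', 'a', 'b', 'd']
'd': index 3 in ['e', 'a', 'b', 'd'] -> ['d', 'e', 'a', 'b']
'd': index 0 in ['d', 'e', 'a', 'b'] -> ['d', 'e', 'a', 'b']
'e': index 1 in ['d', 'e', 'a', 'b'] -> ['e', 'd', 'a', 'b']
'e': index 0 in ['e', 'd', 'a', 'b'] -> ['e', 'd', 'a', 'b']
'a': index 2 in ['e', 'd', 'a', 'b'] -> ['a', 'e', 'd', 'b']
'b': index 3 in ['a', 'e', 'd', 'b'] -> ['b', 'a', 'e', 'd']
'b': index 0 in ['b', 'a', 'e', 'd'] -> ['b', 'a', 'e', 'd']


Output: [3, 3, 0, 1, 0, 2, 3, 0]


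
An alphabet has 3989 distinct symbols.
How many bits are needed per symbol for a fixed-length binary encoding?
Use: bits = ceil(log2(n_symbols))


log2(3989) = 11.9618
Bracket: 2^11 = 2048 < 3989 <= 2^12 = 4096
So ceil(log2(3989)) = 12

bits = ceil(log2(3989)) = ceil(11.9618) = 12 bits


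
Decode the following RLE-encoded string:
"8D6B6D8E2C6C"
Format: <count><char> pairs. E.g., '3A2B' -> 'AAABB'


Expanding each <count><char> pair:
  8D -> 'DDDDDDDD'
  6B -> 'BBBBBB'
  6D -> 'DDDDDD'
  8E -> 'EEEEEEEE'
  2C -> 'CC'
  6C -> 'CCCCCC'

Decoded = DDDDDDDDBBBBBBDDDDDDEEEEEEEECCCCCCCC


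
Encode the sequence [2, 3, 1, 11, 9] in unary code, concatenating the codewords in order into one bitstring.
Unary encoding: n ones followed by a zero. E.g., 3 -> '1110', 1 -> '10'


Encode each number as n ones followed by a terminating 0:
  2 -> 110 (3 bits)
  3 -> 1110 (4 bits)
  1 -> 10 (2 bits)
  11 -> 111111111110 (12 bits)
  9 -> 1111111110 (10 bits)
Total length = 3 + 4 + 2 + 12 + 10 = 31 bits.

Unary([2, 3, 1, 11, 9]) = 1101110101111111111101111111110 (31 bits)


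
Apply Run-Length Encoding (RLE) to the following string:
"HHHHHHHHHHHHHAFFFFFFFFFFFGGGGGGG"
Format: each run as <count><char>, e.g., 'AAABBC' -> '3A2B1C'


Scanning runs left to right:
  i=0: run of 'H' x 13 -> '13H'
  i=13: run of 'A' x 1 -> '1A'
  i=14: run of 'F' x 11 -> '11F'
  i=25: run of 'G' x 7 -> '7G'

RLE = 13H1A11F7G


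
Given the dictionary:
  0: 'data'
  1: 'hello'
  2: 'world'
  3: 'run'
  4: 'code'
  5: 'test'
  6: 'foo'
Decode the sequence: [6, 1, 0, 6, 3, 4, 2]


Look up each index in the dictionary:
  6 -> 'foo'
  1 -> 'hello'
  0 -> 'data'
  6 -> 'foo'
  3 -> 'run'
  4 -> 'code'
  2 -> 'world'

Decoded: "foo hello data foo run code world"


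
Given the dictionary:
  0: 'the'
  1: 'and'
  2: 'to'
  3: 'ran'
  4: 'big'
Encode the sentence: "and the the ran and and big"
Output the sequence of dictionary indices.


Look up each word in the dictionary:
  'and' -> 1
  'the' -> 0
  'the' -> 0
  'ran' -> 3
  'and' -> 1
  'and' -> 1
  'big' -> 4

Encoded: [1, 0, 0, 3, 1, 1, 4]


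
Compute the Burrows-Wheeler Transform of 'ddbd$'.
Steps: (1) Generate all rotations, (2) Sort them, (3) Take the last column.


Rotations (sorted):
  0: $ddbd -> last char: d
  1: bd$dd -> last char: d
  2: d$ddb -> last char: b
  3: dbd$d -> last char: d
  4: ddbd$ -> last char: $


BWT = ddbd$


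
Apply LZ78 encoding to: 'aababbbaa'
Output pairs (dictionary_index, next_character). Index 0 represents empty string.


LZ78 encoding steps:
Dictionary: {0: ''}
Step 1: w='' (idx 0), next='a' -> output (0, 'a'), add 'a' as idx 1
Step 2: w='a' (idx 1), next='b' -> output (1, 'b'), add 'ab' as idx 2
Step 3: w='ab' (idx 2), next='b' -> output (2, 'b'), add 'abb' as idx 3
Step 4: w='' (idx 0), next='b' -> output (0, 'b'), add 'b' as idx 4
Step 5: w='a' (idx 1), next='a' -> output (1, 'a'), add 'aa' as idx 5


Encoded: [(0, 'a'), (1, 'b'), (2, 'b'), (0, 'b'), (1, 'a')]


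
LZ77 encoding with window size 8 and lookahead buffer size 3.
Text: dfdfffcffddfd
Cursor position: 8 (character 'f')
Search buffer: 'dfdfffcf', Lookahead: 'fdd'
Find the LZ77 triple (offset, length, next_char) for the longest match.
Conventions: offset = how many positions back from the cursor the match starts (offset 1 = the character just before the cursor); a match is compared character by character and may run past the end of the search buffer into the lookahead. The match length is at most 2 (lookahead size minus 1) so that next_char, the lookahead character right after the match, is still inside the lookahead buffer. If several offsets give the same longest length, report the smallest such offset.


Try each offset into the search buffer:
  offset=1 (pos 7, char 'f'): match length 1
  offset=2 (pos 6, char 'c'): match length 0
  offset=3 (pos 5, char 'f'): match length 1
  offset=4 (pos 4, char 'f'): match length 1
  offset=5 (pos 3, char 'f'): match length 1
  offset=6 (pos 2, char 'd'): match length 0
  offset=7 (pos 1, char 'f'): match length 2
  offset=8 (pos 0, char 'd'): match length 0
Longest match has length 2 at offset 7.
next_char = character at position 8 + 2 = 10 -> 'd'

Best match: offset=7, length=2 (matching 'fd' starting at position 1)
LZ77 triple: (7, 2, 'd')


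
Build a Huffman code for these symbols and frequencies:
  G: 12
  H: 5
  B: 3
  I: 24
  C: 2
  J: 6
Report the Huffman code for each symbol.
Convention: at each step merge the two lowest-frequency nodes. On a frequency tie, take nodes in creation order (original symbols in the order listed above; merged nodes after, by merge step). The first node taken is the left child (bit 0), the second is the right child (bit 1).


Huffman tree construction:
Step 1: Merge C(2) + B(3) = 5
Step 2: Merge H(5) + (C+B)(5) = 10
Step 3: Merge J(6) + (H+(C+B))(10) = 16
Step 4: Merge G(12) + (J+(H+(C+B)))(16) = 28
Step 5: Merge I(24) + (G+(J+(H+(C+B))))(28) = 52
Read each symbol's code off the tree from the root (left child = 0, right child = 1).

Codes:
  G: 10 (length 2)
  H: 1110 (length 4)
  B: 11111 (length 5)
  I: 0 (length 1)
  C: 11110 (length 5)
  J: 110 (length 3)
Average code length: 111/52 = 2.1346 bits/symbol


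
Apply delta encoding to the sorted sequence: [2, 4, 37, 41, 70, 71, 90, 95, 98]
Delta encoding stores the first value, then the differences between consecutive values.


First value: 2
Deltas:
  4 - 2 = 2
  37 - 4 = 33
  41 - 37 = 4
  70 - 41 = 29
  71 - 70 = 1
  90 - 71 = 19
  95 - 90 = 5
  98 - 95 = 3


Delta encoded: [2, 2, 33, 4, 29, 1, 19, 5, 3]


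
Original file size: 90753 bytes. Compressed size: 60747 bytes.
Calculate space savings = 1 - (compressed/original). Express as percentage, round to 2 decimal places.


ratio = compressed/original = 60747/90753 = 0.669366
savings = 1 - ratio = 1 - 0.669366 = 0.330634
as a percentage: 0.330634 * 100 = 33.06%

Space savings = 1 - 60747/90753 = 33.06%


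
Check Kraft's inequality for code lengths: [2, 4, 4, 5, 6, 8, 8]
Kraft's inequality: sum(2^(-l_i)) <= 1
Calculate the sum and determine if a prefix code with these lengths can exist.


Sum = 2^(-2) + 2^(-4) + 2^(-4) + 2^(-5) + 2^(-6) + 2^(-8) + 2^(-8)
    = 0.25 + 0.0625 + 0.0625 + 0.03125 + 0.015625 + 0.00390625 + 0.00390625
    = 110/256 = 0.4296875
Since 0.4296875 <= 1, Kraft's inequality IS satisfied.
A prefix code with these lengths CAN exist.

Kraft sum = 0.4296875. Satisfied.


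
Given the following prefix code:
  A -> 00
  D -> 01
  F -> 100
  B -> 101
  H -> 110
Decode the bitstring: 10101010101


Decoding step by step:
Bits 101 -> B
Bits 01 -> D
Bits 01 -> D
Bits 01 -> D
Bits 01 -> D


Decoded message: BDDDD
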